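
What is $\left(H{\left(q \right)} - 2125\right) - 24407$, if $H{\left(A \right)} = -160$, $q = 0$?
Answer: $-26692$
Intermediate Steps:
$\left(H{\left(q \right)} - 2125\right) - 24407 = \left(-160 - 2125\right) - 24407 = -2285 - 24407 = -26692$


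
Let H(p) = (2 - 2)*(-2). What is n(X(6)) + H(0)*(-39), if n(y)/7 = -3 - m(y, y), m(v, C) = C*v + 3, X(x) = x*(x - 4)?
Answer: -1050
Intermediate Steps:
X(x) = x*(-4 + x)
m(v, C) = 3 + C*v
n(y) = -42 - 7*y² (n(y) = 7*(-3 - (3 + y*y)) = 7*(-3 - (3 + y²)) = 7*(-3 + (-3 - y²)) = 7*(-6 - y²) = -42 - 7*y²)
H(p) = 0 (H(p) = 0*(-2) = 0)
n(X(6)) + H(0)*(-39) = (-42 - 7*36*(-4 + 6)²) + 0*(-39) = (-42 - 7*(6*2)²) + 0 = (-42 - 7*12²) + 0 = (-42 - 7*144) + 0 = (-42 - 1008) + 0 = -1050 + 0 = -1050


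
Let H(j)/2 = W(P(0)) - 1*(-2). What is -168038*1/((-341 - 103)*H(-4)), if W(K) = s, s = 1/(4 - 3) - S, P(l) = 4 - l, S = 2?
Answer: 84019/444 ≈ 189.23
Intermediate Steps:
s = -1 (s = 1/(4 - 3) - 1*2 = 1/1 - 2 = 1 - 2 = -1)
W(K) = -1
H(j) = 2 (H(j) = 2*(-1 - 1*(-2)) = 2*(-1 + 2) = 2*1 = 2)
-168038*1/((-341 - 103)*H(-4)) = -168038*1/(2*(-341 - 103)) = -168038/(2*(-444)) = -168038/(-888) = -168038*(-1/888) = 84019/444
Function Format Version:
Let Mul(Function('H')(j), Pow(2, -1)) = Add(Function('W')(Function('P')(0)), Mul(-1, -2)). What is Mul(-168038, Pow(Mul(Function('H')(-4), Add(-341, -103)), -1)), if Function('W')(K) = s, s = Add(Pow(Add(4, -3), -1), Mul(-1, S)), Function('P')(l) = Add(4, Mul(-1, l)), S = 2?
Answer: Rational(84019, 444) ≈ 189.23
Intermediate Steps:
s = -1 (s = Add(Pow(Add(4, -3), -1), Mul(-1, 2)) = Add(Pow(1, -1), -2) = Add(1, -2) = -1)
Function('W')(K) = -1
Function('H')(j) = 2 (Function('H')(j) = Mul(2, Add(-1, Mul(-1, -2))) = Mul(2, Add(-1, 2)) = Mul(2, 1) = 2)
Mul(-168038, Pow(Mul(Function('H')(-4), Add(-341, -103)), -1)) = Mul(-168038, Pow(Mul(2, Add(-341, -103)), -1)) = Mul(-168038, Pow(Mul(2, -444), -1)) = Mul(-168038, Pow(-888, -1)) = Mul(-168038, Rational(-1, 888)) = Rational(84019, 444)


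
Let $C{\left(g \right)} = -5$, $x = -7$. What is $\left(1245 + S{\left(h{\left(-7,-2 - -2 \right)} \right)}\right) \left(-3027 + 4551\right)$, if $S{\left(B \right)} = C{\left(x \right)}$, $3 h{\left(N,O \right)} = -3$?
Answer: $1889760$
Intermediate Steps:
$h{\left(N,O \right)} = -1$ ($h{\left(N,O \right)} = \frac{1}{3} \left(-3\right) = -1$)
$S{\left(B \right)} = -5$
$\left(1245 + S{\left(h{\left(-7,-2 - -2 \right)} \right)}\right) \left(-3027 + 4551\right) = \left(1245 - 5\right) \left(-3027 + 4551\right) = 1240 \cdot 1524 = 1889760$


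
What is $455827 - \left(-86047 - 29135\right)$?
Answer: $571009$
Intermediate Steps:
$455827 - \left(-86047 - 29135\right) = 455827 - -115182 = 455827 + 115182 = 571009$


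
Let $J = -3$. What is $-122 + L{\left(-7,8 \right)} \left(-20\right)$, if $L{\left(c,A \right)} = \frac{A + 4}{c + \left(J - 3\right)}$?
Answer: $- \frac{1346}{13} \approx -103.54$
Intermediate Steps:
$L{\left(c,A \right)} = \frac{4 + A}{-6 + c}$ ($L{\left(c,A \right)} = \frac{A + 4}{c - 6} = \frac{4 + A}{c - 6} = \frac{4 + A}{-6 + c}$)
$-122 + L{\left(-7,8 \right)} \left(-20\right) = -122 + \frac{4 + 8}{-6 - 7} \left(-20\right) = -122 + \frac{1}{-13} \cdot 12 \left(-20\right) = -122 + \left(- \frac{1}{13}\right) 12 \left(-20\right) = -122 - - \frac{240}{13} = -122 + \frac{240}{13} = - \frac{1346}{13}$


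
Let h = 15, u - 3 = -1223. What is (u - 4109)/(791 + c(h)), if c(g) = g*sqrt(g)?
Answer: -4215239/622306 + 79935*sqrt(15)/622306 ≈ -6.2761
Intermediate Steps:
u = -1220 (u = 3 - 1223 = -1220)
c(g) = g**(3/2)
(u - 4109)/(791 + c(h)) = (-1220 - 4109)/(791 + 15**(3/2)) = -5329/(791 + 15*sqrt(15))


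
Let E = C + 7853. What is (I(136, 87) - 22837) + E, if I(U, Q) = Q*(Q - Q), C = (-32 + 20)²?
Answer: -14840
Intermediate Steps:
C = 144 (C = (-12)² = 144)
I(U, Q) = 0 (I(U, Q) = Q*0 = 0)
E = 7997 (E = 144 + 7853 = 7997)
(I(136, 87) - 22837) + E = (0 - 22837) + 7997 = -22837 + 7997 = -14840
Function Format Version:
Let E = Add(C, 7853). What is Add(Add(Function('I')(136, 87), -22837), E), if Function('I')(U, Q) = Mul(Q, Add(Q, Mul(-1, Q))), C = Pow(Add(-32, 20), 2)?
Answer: -14840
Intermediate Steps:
C = 144 (C = Pow(-12, 2) = 144)
Function('I')(U, Q) = 0 (Function('I')(U, Q) = Mul(Q, 0) = 0)
E = 7997 (E = Add(144, 7853) = 7997)
Add(Add(Function('I')(136, 87), -22837), E) = Add(Add(0, -22837), 7997) = Add(-22837, 7997) = -14840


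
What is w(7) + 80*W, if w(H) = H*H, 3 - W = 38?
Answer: -2751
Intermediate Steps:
W = -35 (W = 3 - 1*38 = 3 - 38 = -35)
w(H) = H²
w(7) + 80*W = 7² + 80*(-35) = 49 - 2800 = -2751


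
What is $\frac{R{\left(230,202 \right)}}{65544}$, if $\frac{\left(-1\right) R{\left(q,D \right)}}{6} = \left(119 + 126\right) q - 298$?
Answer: $- \frac{14013}{2731} \approx -5.1311$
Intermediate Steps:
$R{\left(q,D \right)} = 1788 - 1470 q$ ($R{\left(q,D \right)} = - 6 \left(\left(119 + 126\right) q - 298\right) = - 6 \left(245 q - 298\right) = - 6 \left(-298 + 245 q\right) = 1788 - 1470 q$)
$\frac{R{\left(230,202 \right)}}{65544} = \frac{1788 - 338100}{65544} = \left(1788 - 338100\right) \frac{1}{65544} = \left(-336312\right) \frac{1}{65544} = - \frac{14013}{2731}$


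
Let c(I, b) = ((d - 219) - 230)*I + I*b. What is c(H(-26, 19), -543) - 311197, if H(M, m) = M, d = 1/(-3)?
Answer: -856189/3 ≈ -2.8540e+5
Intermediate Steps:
d = -1/3 ≈ -0.33333
c(I, b) = -1348*I/3 + I*b (c(I, b) = ((-1/3 - 219) - 230)*I + I*b = (-658/3 - 230)*I + I*b = -1348*I/3 + I*b)
c(H(-26, 19), -543) - 311197 = (1/3)*(-26)*(-1348 + 3*(-543)) - 311197 = (1/3)*(-26)*(-1348 - 1629) - 311197 = (1/3)*(-26)*(-2977) - 311197 = 77402/3 - 311197 = -856189/3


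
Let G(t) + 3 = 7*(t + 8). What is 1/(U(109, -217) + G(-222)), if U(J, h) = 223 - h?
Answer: -1/1061 ≈ -0.00094251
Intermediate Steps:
G(t) = 53 + 7*t (G(t) = -3 + 7*(t + 8) = -3 + 7*(8 + t) = -3 + (56 + 7*t) = 53 + 7*t)
1/(U(109, -217) + G(-222)) = 1/((223 - 1*(-217)) + (53 + 7*(-222))) = 1/((223 + 217) + (53 - 1554)) = 1/(440 - 1501) = 1/(-1061) = -1/1061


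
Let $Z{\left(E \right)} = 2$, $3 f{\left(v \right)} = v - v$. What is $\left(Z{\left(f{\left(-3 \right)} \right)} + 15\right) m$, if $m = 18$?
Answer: $306$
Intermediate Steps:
$f{\left(v \right)} = 0$ ($f{\left(v \right)} = \frac{v - v}{3} = \frac{1}{3} \cdot 0 = 0$)
$\left(Z{\left(f{\left(-3 \right)} \right)} + 15\right) m = \left(2 + 15\right) 18 = 17 \cdot 18 = 306$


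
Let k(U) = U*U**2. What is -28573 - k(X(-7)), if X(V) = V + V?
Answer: -25829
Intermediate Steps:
X(V) = 2*V
k(U) = U**3
-28573 - k(X(-7)) = -28573 - (2*(-7))**3 = -28573 - 1*(-14)**3 = -28573 - 1*(-2744) = -28573 + 2744 = -25829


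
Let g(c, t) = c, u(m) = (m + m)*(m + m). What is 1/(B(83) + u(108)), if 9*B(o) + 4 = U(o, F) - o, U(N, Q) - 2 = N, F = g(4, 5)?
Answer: 9/419902 ≈ 2.1434e-5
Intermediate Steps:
u(m) = 4*m**2 (u(m) = (2*m)*(2*m) = 4*m**2)
F = 4
U(N, Q) = 2 + N
B(o) = -2/9 (B(o) = -4/9 + ((2 + o) - o)/9 = -4/9 + (1/9)*2 = -4/9 + 2/9 = -2/9)
1/(B(83) + u(108)) = 1/(-2/9 + 4*108**2) = 1/(-2/9 + 4*11664) = 1/(-2/9 + 46656) = 1/(419902/9) = 9/419902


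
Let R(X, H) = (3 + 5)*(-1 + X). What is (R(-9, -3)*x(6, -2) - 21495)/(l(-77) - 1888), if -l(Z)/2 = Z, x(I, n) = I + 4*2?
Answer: 22615/1734 ≈ 13.042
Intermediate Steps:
x(I, n) = 8 + I (x(I, n) = I + 8 = 8 + I)
R(X, H) = -8 + 8*X (R(X, H) = 8*(-1 + X) = -8 + 8*X)
l(Z) = -2*Z
(R(-9, -3)*x(6, -2) - 21495)/(l(-77) - 1888) = ((-8 + 8*(-9))*(8 + 6) - 21495)/(-2*(-77) - 1888) = ((-8 - 72)*14 - 21495)/(154 - 1888) = (-80*14 - 21495)/(-1734) = (-1120 - 21495)*(-1/1734) = -22615*(-1/1734) = 22615/1734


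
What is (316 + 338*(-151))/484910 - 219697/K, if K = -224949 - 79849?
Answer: 2396666003/3889463110 ≈ 0.61619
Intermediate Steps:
K = -304798
(316 + 338*(-151))/484910 - 219697/K = (316 + 338*(-151))/484910 - 219697/(-304798) = (316 - 51038)*(1/484910) - 219697*(-1/304798) = -50722*1/484910 + 11563/16042 = -25361/242455 + 11563/16042 = 2396666003/3889463110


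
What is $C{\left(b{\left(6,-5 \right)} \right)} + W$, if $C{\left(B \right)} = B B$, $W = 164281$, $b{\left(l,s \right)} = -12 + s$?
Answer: $164570$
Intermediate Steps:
$C{\left(B \right)} = B^{2}$
$C{\left(b{\left(6,-5 \right)} \right)} + W = \left(-12 - 5\right)^{2} + 164281 = \left(-17\right)^{2} + 164281 = 289 + 164281 = 164570$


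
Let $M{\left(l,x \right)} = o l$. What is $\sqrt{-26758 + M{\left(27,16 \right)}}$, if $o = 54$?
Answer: $10 i \sqrt{253} \approx 159.06 i$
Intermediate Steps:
$M{\left(l,x \right)} = 54 l$
$\sqrt{-26758 + M{\left(27,16 \right)}} = \sqrt{-26758 + 54 \cdot 27} = \sqrt{-26758 + 1458} = \sqrt{-25300} = 10 i \sqrt{253}$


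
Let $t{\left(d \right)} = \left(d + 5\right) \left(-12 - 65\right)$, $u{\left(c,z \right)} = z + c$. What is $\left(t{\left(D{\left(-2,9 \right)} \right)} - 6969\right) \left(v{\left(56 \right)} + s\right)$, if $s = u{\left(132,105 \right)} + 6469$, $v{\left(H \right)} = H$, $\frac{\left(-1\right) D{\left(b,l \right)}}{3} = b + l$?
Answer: $-38793594$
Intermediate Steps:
$u{\left(c,z \right)} = c + z$
$D{\left(b,l \right)} = - 3 b - 3 l$ ($D{\left(b,l \right)} = - 3 \left(b + l\right) = - 3 b - 3 l$)
$s = 6706$ ($s = \left(132 + 105\right) + 6469 = 237 + 6469 = 6706$)
$t{\left(d \right)} = -385 - 77 d$ ($t{\left(d \right)} = \left(5 + d\right) \left(-77\right) = -385 - 77 d$)
$\left(t{\left(D{\left(-2,9 \right)} \right)} - 6969\right) \left(v{\left(56 \right)} + s\right) = \left(\left(-385 - 77 \left(\left(-3\right) \left(-2\right) - 27\right)\right) - 6969\right) \left(56 + 6706\right) = \left(\left(-385 - 77 \left(6 - 27\right)\right) - 6969\right) 6762 = \left(\left(-385 - -1617\right) - 6969\right) 6762 = \left(\left(-385 + 1617\right) - 6969\right) 6762 = \left(1232 - 6969\right) 6762 = \left(-5737\right) 6762 = -38793594$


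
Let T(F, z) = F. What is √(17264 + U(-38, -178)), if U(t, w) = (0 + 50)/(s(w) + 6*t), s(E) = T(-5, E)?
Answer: √937233646/233 ≈ 131.39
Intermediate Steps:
s(E) = -5
U(t, w) = 50/(-5 + 6*t) (U(t, w) = (0 + 50)/(-5 + 6*t) = 50/(-5 + 6*t))
√(17264 + U(-38, -178)) = √(17264 + 50/(-5 + 6*(-38))) = √(17264 + 50/(-5 - 228)) = √(17264 + 50/(-233)) = √(17264 + 50*(-1/233)) = √(17264 - 50/233) = √(4022462/233) = √937233646/233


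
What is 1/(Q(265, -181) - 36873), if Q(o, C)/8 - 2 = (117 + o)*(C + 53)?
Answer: -1/428025 ≈ -2.3363e-6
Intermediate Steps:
Q(o, C) = 16 + 8*(53 + C)*(117 + o) (Q(o, C) = 16 + 8*((117 + o)*(C + 53)) = 16 + 8*((117 + o)*(53 + C)) = 16 + 8*((53 + C)*(117 + o)) = 16 + 8*(53 + C)*(117 + o))
1/(Q(265, -181) - 36873) = 1/((49624 + 424*265 + 936*(-181) + 8*(-181)*265) - 36873) = 1/((49624 + 112360 - 169416 - 383720) - 36873) = 1/(-391152 - 36873) = 1/(-428025) = -1/428025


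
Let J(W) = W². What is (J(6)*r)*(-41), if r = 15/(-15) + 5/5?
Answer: 0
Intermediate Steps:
r = 0 (r = 15*(-1/15) + 5*(⅕) = -1 + 1 = 0)
(J(6)*r)*(-41) = (6²*0)*(-41) = (36*0)*(-41) = 0*(-41) = 0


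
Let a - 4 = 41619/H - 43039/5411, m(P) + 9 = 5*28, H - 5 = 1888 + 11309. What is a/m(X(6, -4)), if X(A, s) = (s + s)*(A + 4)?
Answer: -8179483/1336874126 ≈ -0.0061184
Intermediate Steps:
H = 13202 (H = 5 + (1888 + 11309) = 5 + 13197 = 13202)
X(A, s) = 2*s*(4 + A) (X(A, s) = (2*s)*(4 + A) = 2*s*(4 + A))
m(P) = 131 (m(P) = -9 + 5*28 = -9 + 140 = 131)
a = -8179483/10205146 (a = 4 + (41619/13202 - 43039/5411) = 4 - 49000067/10205146 = -8179483/10205146 ≈ -0.80151)
a/m(X(6, -4)) = -8179483/10205146/131 = -8179483/10205146*1/131 = -8179483/1336874126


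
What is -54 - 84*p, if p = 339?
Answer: -28530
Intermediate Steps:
-54 - 84*p = -54 - 84*339 = -54 - 28476 = -28530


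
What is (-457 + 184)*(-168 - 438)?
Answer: 165438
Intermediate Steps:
(-457 + 184)*(-168 - 438) = -273*(-606) = 165438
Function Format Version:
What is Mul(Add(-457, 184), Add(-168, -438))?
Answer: 165438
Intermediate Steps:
Mul(Add(-457, 184), Add(-168, -438)) = Mul(-273, -606) = 165438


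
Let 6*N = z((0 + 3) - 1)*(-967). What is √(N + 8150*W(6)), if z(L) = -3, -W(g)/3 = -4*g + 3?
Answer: √2055734/2 ≈ 716.89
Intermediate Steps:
W(g) = -9 + 12*g (W(g) = -3*(-4*g + 3) = -3*(3 - 4*g) = -9 + 12*g)
N = 967/2 (N = (-3*(-967))/6 = (⅙)*2901 = 967/2 ≈ 483.50)
√(N + 8150*W(6)) = √(967/2 + 8150*(-9 + 12*6)) = √(967/2 + 8150*(-9 + 72)) = √(967/2 + 8150*63) = √(967/2 + 513450) = √(1027867/2) = √2055734/2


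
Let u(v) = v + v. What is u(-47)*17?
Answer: -1598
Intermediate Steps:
u(v) = 2*v
u(-47)*17 = (2*(-47))*17 = -94*17 = -1598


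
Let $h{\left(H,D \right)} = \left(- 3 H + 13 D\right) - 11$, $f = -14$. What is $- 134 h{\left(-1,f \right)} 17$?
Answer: $432820$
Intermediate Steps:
$h{\left(H,D \right)} = -11 - 3 H + 13 D$
$- 134 h{\left(-1,f \right)} 17 = - 134 \left(-11 - -3 + 13 \left(-14\right)\right) 17 = - 134 \left(-11 + 3 - 182\right) 17 = \left(-134\right) \left(-190\right) 17 = 25460 \cdot 17 = 432820$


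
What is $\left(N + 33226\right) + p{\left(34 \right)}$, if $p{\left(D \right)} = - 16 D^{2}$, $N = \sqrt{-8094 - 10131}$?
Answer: $14730 + 135 i \approx 14730.0 + 135.0 i$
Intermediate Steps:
$N = 135 i$ ($N = \sqrt{-18225} = 135 i \approx 135.0 i$)
$\left(N + 33226\right) + p{\left(34 \right)} = \left(135 i + 33226\right) - 16 \cdot 34^{2} = \left(33226 + 135 i\right) - 18496 = 14730 + 135 i$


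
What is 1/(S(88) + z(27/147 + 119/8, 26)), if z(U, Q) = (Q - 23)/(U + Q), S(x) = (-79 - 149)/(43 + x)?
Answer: -702815/1171868 ≈ -0.59974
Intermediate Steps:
S(x) = -228/(43 + x)
z(U, Q) = (-23 + Q)/(Q + U)
1/(S(88) + z(27/147 + 119/8, 26)) = 1/(-228/(43 + 88) + (-23 + 26)/(26 + (27/147 + 119/8))) = 1/(-228/131 + 3/(26 + (27*(1/147) + 119*(⅛)))) = 1/(-228*1/131 + 3/(26 + (9/49 + 119/8))) = 1/(-228/131 + 3/(26 + 5903/392)) = 1/(-228/131 + 3/(16095/392)) = 1/(-228/131 + (392/16095)*3) = 1/(-228/131 + 392/5365) = 1/(-1171868/702815) = -702815/1171868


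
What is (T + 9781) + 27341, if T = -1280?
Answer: 35842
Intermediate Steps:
(T + 9781) + 27341 = (-1280 + 9781) + 27341 = 8501 + 27341 = 35842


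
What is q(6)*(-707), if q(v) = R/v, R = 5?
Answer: -3535/6 ≈ -589.17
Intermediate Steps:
q(v) = 5/v
q(6)*(-707) = (5/6)*(-707) = (5*(⅙))*(-707) = (⅚)*(-707) = -3535/6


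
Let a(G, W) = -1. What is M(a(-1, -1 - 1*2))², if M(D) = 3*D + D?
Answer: 16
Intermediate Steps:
M(D) = 4*D
M(a(-1, -1 - 1*2))² = (4*(-1))² = (-4)² = 16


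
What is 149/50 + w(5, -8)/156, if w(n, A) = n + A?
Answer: 3849/1300 ≈ 2.9608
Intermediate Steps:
w(n, A) = A + n
149/50 + w(5, -8)/156 = 149/50 + (-8 + 5)/156 = 149*(1/50) - 3*1/156 = 149/50 - 1/52 = 3849/1300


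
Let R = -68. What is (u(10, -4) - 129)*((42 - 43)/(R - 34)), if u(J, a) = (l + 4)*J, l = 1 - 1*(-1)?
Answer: -23/34 ≈ -0.67647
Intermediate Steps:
l = 2 (l = 1 + 1 = 2)
u(J, a) = 6*J (u(J, a) = (2 + 4)*J = 6*J)
(u(10, -4) - 129)*((42 - 43)/(R - 34)) = (6*10 - 129)*((42 - 43)/(-68 - 34)) = (60 - 129)*(-1/(-102)) = -(-69)*(-1)/102 = -69*1/102 = -23/34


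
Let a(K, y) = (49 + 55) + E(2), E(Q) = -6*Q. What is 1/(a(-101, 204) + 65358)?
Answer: 1/65450 ≈ 1.5279e-5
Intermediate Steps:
a(K, y) = 92 (a(K, y) = (49 + 55) - 6*2 = 104 - 12 = 92)
1/(a(-101, 204) + 65358) = 1/(92 + 65358) = 1/65450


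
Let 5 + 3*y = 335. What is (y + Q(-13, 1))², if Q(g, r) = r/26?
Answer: 8185321/676 ≈ 12108.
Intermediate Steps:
Q(g, r) = r/26 (Q(g, r) = r*(1/26) = r/26)
y = 110 (y = -5/3 + (⅓)*335 = -5/3 + 335/3 = 110)
(y + Q(-13, 1))² = (110 + (1/26)*1)² = (110 + 1/26)² = (2861/26)² = 8185321/676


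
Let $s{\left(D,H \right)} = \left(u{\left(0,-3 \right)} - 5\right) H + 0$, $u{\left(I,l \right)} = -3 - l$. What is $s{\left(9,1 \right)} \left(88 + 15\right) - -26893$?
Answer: $26378$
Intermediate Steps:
$s{\left(D,H \right)} = - 5 H$ ($s{\left(D,H \right)} = \left(\left(-3 - -3\right) - 5\right) H + 0 = \left(\left(-3 + 3\right) - 5\right) H + 0 = \left(0 - 5\right) H + 0 = - 5 H + 0 = - 5 H$)
$s{\left(9,1 \right)} \left(88 + 15\right) - -26893 = \left(-5\right) 1 \left(88 + 15\right) - -26893 = \left(-5\right) 103 + 26893 = -515 + 26893 = 26378$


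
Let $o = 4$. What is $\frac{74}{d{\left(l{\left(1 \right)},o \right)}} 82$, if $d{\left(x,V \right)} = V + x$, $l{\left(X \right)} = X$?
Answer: $\frac{6068}{5} \approx 1213.6$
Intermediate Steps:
$\frac{74}{d{\left(l{\left(1 \right)},o \right)}} 82 = \frac{74}{4 + 1} \cdot 82 = \frac{74}{5} \cdot 82 = \frac{6068}{5}$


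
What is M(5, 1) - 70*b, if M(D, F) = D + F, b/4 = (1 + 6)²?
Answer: -13714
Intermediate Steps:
b = 196 (b = 4*(1 + 6)² = 4*7² = 4*49 = 196)
M(5, 1) - 70*b = (5 + 1) - 70*196 = 6 - 13720 = -13714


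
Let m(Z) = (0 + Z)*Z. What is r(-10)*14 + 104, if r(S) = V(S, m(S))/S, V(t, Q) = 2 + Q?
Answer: -194/5 ≈ -38.800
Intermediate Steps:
m(Z) = Z² (m(Z) = Z*Z = Z²)
r(S) = (2 + S²)/S
r(-10)*14 + 104 = (-10 + 2/(-10))*14 + 104 = (-10 + 2*(-⅒))*14 + 104 = (-10 - ⅕)*14 + 104 = -51/5*14 + 104 = -714/5 + 104 = -194/5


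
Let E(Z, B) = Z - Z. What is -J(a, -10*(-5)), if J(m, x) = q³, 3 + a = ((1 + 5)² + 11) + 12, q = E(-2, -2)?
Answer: 0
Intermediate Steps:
E(Z, B) = 0
q = 0
a = 56 (a = -3 + (((1 + 5)² + 11) + 12) = -3 + ((6² + 11) + 12) = -3 + ((36 + 11) + 12) = -3 + (47 + 12) = -3 + 59 = 56)
J(m, x) = 0 (J(m, x) = 0³ = 0)
-J(a, -10*(-5)) = -1*0 = 0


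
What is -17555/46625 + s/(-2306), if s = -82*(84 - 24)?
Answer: 18891317/10751725 ≈ 1.7570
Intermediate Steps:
s = -4920 (s = -82*60 = -4920)
-17555/46625 + s/(-2306) = -17555/46625 - 4920/(-2306) = -17555*1/46625 - 4920*(-1/2306) = -3511/9325 + 2460/1153 = 18891317/10751725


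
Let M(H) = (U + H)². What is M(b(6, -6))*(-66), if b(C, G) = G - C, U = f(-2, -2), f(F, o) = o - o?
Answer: -9504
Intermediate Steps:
f(F, o) = 0
U = 0
M(H) = H² (M(H) = (0 + H)² = H²)
M(b(6, -6))*(-66) = (-6 - 1*6)²*(-66) = (-6 - 6)²*(-66) = (-12)²*(-66) = 144*(-66) = -9504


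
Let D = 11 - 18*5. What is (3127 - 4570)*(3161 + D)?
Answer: -4447326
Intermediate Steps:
D = -79 (D = 11 - 90 = -79)
(3127 - 4570)*(3161 + D) = (3127 - 4570)*(3161 - 79) = -1443*3082 = -4447326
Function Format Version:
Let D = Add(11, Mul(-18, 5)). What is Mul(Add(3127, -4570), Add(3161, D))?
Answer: -4447326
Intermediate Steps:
D = -79 (D = Add(11, -90) = -79)
Mul(Add(3127, -4570), Add(3161, D)) = Mul(Add(3127, -4570), Add(3161, -79)) = Mul(-1443, 3082) = -4447326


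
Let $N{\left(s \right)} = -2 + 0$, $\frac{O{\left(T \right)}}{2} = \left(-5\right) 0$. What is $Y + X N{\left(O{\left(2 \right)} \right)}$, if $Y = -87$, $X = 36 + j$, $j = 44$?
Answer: $-247$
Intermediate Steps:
$O{\left(T \right)} = 0$ ($O{\left(T \right)} = 2 \left(\left(-5\right) 0\right) = 2 \cdot 0 = 0$)
$N{\left(s \right)} = -2$
$X = 80$ ($X = 36 + 44 = 80$)
$Y + X N{\left(O{\left(2 \right)} \right)} = -87 + 80 \left(-2\right) = -87 - 160 = -247$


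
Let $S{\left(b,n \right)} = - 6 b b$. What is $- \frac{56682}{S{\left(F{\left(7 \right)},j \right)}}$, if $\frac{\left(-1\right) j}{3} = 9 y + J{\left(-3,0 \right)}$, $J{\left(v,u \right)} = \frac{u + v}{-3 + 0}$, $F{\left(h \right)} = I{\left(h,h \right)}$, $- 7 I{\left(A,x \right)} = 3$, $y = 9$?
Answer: $\frac{154301}{3} \approx 51434.0$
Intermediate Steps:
$I{\left(A,x \right)} = - \frac{3}{7}$ ($I{\left(A,x \right)} = \left(- \frac{1}{7}\right) 3 = - \frac{3}{7}$)
$F{\left(h \right)} = - \frac{3}{7}$
$J{\left(v,u \right)} = - \frac{u}{3} - \frac{v}{3}$ ($J{\left(v,u \right)} = \frac{u + v}{-3} = \left(u + v\right) \left(- \frac{1}{3}\right) = - \frac{u}{3} - \frac{v}{3}$)
$j = -246$ ($j = - 3 \left(9 \cdot 9 - -1\right) = - 3 \left(81 + \left(0 + 1\right)\right) = - 3 \left(81 + 1\right) = \left(-3\right) 82 = -246$)
$S{\left(b,n \right)} = - 6 b^{2}$
$- \frac{56682}{S{\left(F{\left(7 \right)},j \right)}} = - \frac{56682}{\left(-6\right) \left(- \frac{3}{7}\right)^{2}} = - \frac{56682}{\left(-6\right) \frac{9}{49}} = - \frac{56682}{- \frac{54}{49}} = \left(-56682\right) \left(- \frac{49}{54}\right) = \frac{154301}{3}$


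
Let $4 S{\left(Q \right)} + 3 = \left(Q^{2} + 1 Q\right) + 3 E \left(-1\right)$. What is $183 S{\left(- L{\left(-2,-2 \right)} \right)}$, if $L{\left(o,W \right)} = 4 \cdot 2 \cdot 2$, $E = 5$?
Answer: $\frac{20313}{2} \approx 10157.0$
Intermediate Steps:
$L{\left(o,W \right)} = 16$ ($L{\left(o,W \right)} = 8 \cdot 2 = 16$)
$S{\left(Q \right)} = - \frac{9}{2} + \frac{Q}{4} + \frac{Q^{2}}{4}$ ($S{\left(Q \right)} = - \frac{3}{4} + \frac{\left(Q^{2} + 1 Q\right) + 3 \cdot 5 \left(-1\right)}{4} = - \frac{3}{4} + \frac{\left(Q^{2} + Q\right) + 15 \left(-1\right)}{4} = - \frac{3}{4} + \frac{\left(Q + Q^{2}\right) - 15}{4} = - \frac{3}{4} + \frac{-15 + Q + Q^{2}}{4} = - \frac{3}{4} + \left(- \frac{15}{4} + \frac{Q}{4} + \frac{Q^{2}}{4}\right) = - \frac{9}{2} + \frac{Q}{4} + \frac{Q^{2}}{4}$)
$183 S{\left(- L{\left(-2,-2 \right)} \right)} = 183 \left(- \frac{9}{2} + \frac{\left(-1\right) 16}{4} + \frac{\left(\left(-1\right) 16\right)^{2}}{4}\right) = 183 \left(- \frac{9}{2} + \frac{1}{4} \left(-16\right) + \frac{\left(-16\right)^{2}}{4}\right) = 183 \left(- \frac{9}{2} - 4 + \frac{1}{4} \cdot 256\right) = 183 \left(- \frac{9}{2} - 4 + 64\right) = 183 \cdot \frac{111}{2} = \frac{20313}{2}$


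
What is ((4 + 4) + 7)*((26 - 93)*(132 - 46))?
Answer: -86430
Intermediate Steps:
((4 + 4) + 7)*((26 - 93)*(132 - 46)) = (8 + 7)*(-67*86) = 15*(-5762) = -86430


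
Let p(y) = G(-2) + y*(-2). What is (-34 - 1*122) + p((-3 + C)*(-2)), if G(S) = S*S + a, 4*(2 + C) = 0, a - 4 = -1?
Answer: -169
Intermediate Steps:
a = 3 (a = 4 - 1 = 3)
C = -2 (C = -2 + (1/4)*0 = -2 + 0 = -2)
G(S) = 3 + S**2 (G(S) = S*S + 3 = S**2 + 3 = 3 + S**2)
p(y) = 7 - 2*y (p(y) = (3 + (-2)**2) + y*(-2) = (3 + 4) - 2*y = 7 - 2*y)
(-34 - 1*122) + p((-3 + C)*(-2)) = (-34 - 1*122) + (7 - 2*(-3 - 2)*(-2)) = (-34 - 122) + (7 - (-10)*(-2)) = -156 + (7 - 2*10) = -156 + (7 - 20) = -156 - 13 = -169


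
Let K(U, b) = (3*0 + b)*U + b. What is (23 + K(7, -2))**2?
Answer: 49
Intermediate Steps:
K(U, b) = b + U*b (K(U, b) = (0 + b)*U + b = b*U + b = U*b + b = b + U*b)
(23 + K(7, -2))**2 = (23 - 2*(1 + 7))**2 = (23 - 2*8)**2 = (23 - 16)**2 = 7**2 = 49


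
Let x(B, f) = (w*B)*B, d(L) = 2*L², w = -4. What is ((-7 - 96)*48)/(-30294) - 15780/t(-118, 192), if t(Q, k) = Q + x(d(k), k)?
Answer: 8958267922858/54890890300323 ≈ 0.16320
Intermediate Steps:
x(B, f) = -4*B² (x(B, f) = (-4*B)*B = -4*B²)
t(Q, k) = Q - 16*k⁴ (t(Q, k) = Q - 4*4*k⁴ = Q - 16*k⁴)
((-7 - 96)*48)/(-30294) - 15780/t(-118, 192) = ((-7 - 96)*48)/(-30294) - 15780/(-118 - 16*192⁴) = -103*48*(-1/30294) - 15780/(-118 - 16*1358954496) = -4944*(-1/30294) - 15780/(-118 - 21743271936) = 824/5049 - 15780/(-21743272054) = 824/5049 - 15780*(-1/21743272054) = 824/5049 + 7890/10871636027 = 8958267922858/54890890300323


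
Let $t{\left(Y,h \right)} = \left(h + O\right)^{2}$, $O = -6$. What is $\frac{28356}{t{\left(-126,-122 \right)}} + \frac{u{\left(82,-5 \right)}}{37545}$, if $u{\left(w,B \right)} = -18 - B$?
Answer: $\frac{266103257}{153784320} \approx 1.7304$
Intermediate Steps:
$t{\left(Y,h \right)} = \left(-6 + h\right)^{2}$ ($t{\left(Y,h \right)} = \left(h - 6\right)^{2} = \left(-6 + h\right)^{2}$)
$\frac{28356}{t{\left(-126,-122 \right)}} + \frac{u{\left(82,-5 \right)}}{37545} = \frac{28356}{\left(-6 - 122\right)^{2}} + \frac{-18 - -5}{37545} = \frac{28356}{\left(-128\right)^{2}} + \left(-18 + 5\right) \frac{1}{37545} = \frac{28356}{16384} - \frac{13}{37545} = 28356 \cdot \frac{1}{16384} - \frac{13}{37545} = \frac{7089}{4096} - \frac{13}{37545} = \frac{266103257}{153784320}$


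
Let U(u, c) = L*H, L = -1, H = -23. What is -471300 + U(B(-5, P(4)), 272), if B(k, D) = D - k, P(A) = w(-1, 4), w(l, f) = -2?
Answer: -471277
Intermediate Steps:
P(A) = -2
U(u, c) = 23 (U(u, c) = -1*(-23) = 23)
-471300 + U(B(-5, P(4)), 272) = -471300 + 23 = -471277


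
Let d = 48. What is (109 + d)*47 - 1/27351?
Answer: 201823028/27351 ≈ 7379.0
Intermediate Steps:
(109 + d)*47 - 1/27351 = (109 + 48)*47 - 1/27351 = 157*47 - 1*1/27351 = 7379 - 1/27351 = 201823028/27351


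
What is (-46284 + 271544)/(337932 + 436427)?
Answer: 225260/774359 ≈ 0.29090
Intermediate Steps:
(-46284 + 271544)/(337932 + 436427) = 225260/774359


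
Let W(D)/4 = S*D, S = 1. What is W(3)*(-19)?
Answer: -228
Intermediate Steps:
W(D) = 4*D (W(D) = 4*(1*D) = 4*D)
W(3)*(-19) = (4*3)*(-19) = 12*(-19) = -228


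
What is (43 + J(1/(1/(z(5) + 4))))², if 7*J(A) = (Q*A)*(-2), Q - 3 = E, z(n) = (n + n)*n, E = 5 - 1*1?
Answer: 4225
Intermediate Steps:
E = 4 (E = 5 - 1 = 4)
z(n) = 2*n² (z(n) = (2*n)*n = 2*n²)
Q = 7 (Q = 3 + 4 = 7)
J(A) = -2*A (J(A) = ((7*A)*(-2))/7 = (-14*A)/7 = -2*A)
(43 + J(1/(1/(z(5) + 4))))² = (43 - 2/(1/(2*5² + 4)))² = (43 - 2/(1/(2*25 + 4)))² = (43 - 2/(1/(50 + 4)))² = (43 - 2/(1/54))² = (43 - 2/1/54)² = (43 - 2*54)² = (43 - 108)² = (-65)² = 4225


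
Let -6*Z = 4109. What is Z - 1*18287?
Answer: -113831/6 ≈ -18972.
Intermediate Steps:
Z = -4109/6 (Z = -1/6*4109 = -4109/6 ≈ -684.83)
Z - 1*18287 = -4109/6 - 1*18287 = -4109/6 - 18287 = -113831/6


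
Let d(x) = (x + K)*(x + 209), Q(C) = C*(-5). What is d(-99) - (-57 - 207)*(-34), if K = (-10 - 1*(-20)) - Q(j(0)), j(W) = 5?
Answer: -16016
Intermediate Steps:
Q(C) = -5*C
K = 35 (K = (-10 - 1*(-20)) - (-5)*5 = (-10 + 20) - 1*(-25) = 10 + 25 = 35)
d(x) = (35 + x)*(209 + x) (d(x) = (x + 35)*(x + 209) = (35 + x)*(209 + x))
d(-99) - (-57 - 207)*(-34) = (7315 + (-99)² + 244*(-99)) - (-57 - 207)*(-34) = (7315 + 9801 - 24156) - (-264)*(-34) = -7040 - 1*8976 = -7040 - 8976 = -16016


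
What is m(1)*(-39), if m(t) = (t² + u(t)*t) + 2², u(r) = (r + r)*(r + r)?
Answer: -351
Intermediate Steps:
u(r) = 4*r² (u(r) = (2*r)*(2*r) = 4*r²)
m(t) = 4 + t² + 4*t³ (m(t) = (t² + (4*t²)*t) + 2² = (t² + 4*t³) + 4 = 4 + t² + 4*t³)
m(1)*(-39) = (4 + 1² + 4*1³)*(-39) = (4 + 1 + 4*1)*(-39) = (4 + 1 + 4)*(-39) = 9*(-39) = -351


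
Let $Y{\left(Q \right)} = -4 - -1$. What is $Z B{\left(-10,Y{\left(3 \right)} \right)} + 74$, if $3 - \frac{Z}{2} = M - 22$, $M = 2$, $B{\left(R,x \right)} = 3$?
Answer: $212$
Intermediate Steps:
$Y{\left(Q \right)} = -3$ ($Y{\left(Q \right)} = -4 + 1 = -3$)
$Z = 46$ ($Z = 6 - 2 \left(2 - 22\right) = 6 - -40 = 6 + 40 = 46$)
$Z B{\left(-10,Y{\left(3 \right)} \right)} + 74 = 46 \cdot 3 + 74 = 138 + 74 = 212$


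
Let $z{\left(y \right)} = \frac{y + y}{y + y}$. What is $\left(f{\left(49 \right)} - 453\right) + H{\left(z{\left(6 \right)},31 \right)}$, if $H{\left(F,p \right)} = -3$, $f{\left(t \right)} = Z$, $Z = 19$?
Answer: $-437$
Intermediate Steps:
$z{\left(y \right)} = 1$ ($z{\left(y \right)} = \frac{2 y}{2 y} = 2 y \frac{1}{2 y} = 1$)
$f{\left(t \right)} = 19$
$\left(f{\left(49 \right)} - 453\right) + H{\left(z{\left(6 \right)},31 \right)} = \left(19 - 453\right) - 3 = -434 - 3 = -437$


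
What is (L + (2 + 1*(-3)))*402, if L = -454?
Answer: -182910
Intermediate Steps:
(L + (2 + 1*(-3)))*402 = (-454 + (2 + 1*(-3)))*402 = (-454 + (2 - 3))*402 = (-454 - 1)*402 = -455*402 = -182910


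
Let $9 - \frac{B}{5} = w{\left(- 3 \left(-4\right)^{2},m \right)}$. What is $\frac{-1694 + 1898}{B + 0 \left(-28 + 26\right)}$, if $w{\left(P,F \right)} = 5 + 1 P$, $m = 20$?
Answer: $\frac{51}{65} \approx 0.78462$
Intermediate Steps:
$w{\left(P,F \right)} = 5 + P$
$B = 260$ ($B = 45 - 5 \left(5 - 3 \left(-4\right)^{2}\right) = 45 - 5 \left(5 - 48\right) = 45 - -215 = 45 + 215 = 260$)
$\frac{-1694 + 1898}{B + 0 \left(-28 + 26\right)} = \frac{-1694 + 1898}{260 + 0 \left(-28 + 26\right)} = \frac{204}{260 + 0 \left(-2\right)} = \frac{204}{260 + 0} = \frac{204}{260} = 204 \cdot \frac{1}{260} = \frac{51}{65}$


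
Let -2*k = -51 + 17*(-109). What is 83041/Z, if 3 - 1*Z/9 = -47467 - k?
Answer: 83041/435798 ≈ 0.19055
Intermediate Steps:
k = 952 (k = -(-51 + 17*(-109))/2 = -(-51 - 1853)/2 = -1/2*(-1904) = 952)
Z = 435798 (Z = 27 - 9*(-47467 - 1*952) = 27 - 9*(-47467 - 952) = 27 - 9*(-48419) = 27 + 435771 = 435798)
83041/Z = 83041/435798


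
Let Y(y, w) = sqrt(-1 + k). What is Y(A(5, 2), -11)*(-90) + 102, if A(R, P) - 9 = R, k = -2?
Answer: 102 - 90*I*sqrt(3) ≈ 102.0 - 155.88*I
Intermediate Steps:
A(R, P) = 9 + R
Y(y, w) = I*sqrt(3) (Y(y, w) = sqrt(-1 - 2) = sqrt(-3) = I*sqrt(3))
Y(A(5, 2), -11)*(-90) + 102 = (I*sqrt(3))*(-90) + 102 = -90*I*sqrt(3) + 102 = 102 - 90*I*sqrt(3)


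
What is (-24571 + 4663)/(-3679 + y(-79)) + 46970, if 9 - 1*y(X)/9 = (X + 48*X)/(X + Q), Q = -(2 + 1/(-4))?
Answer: 4367025356/92965 ≈ 46975.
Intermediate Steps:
Q = -7/4 (Q = -(2 - 1/4) = -1*7/4 = -7/4 ≈ -1.7500)
y(X) = 81 - 441*X/(-7/4 + X) (y(X) = 81 - 9*(X + 48*X)/(X - 7/4) = 81 - 9*49*X/(-7/4 + X) = 81 - 441*X/(-7/4 + X))
(-24571 + 4663)/(-3679 + y(-79)) + 46970 = (-24571 + 4663)/(-3679 + 9*(-63 - 160*(-79))/(-7 + 4*(-79))) + 46970 = -19908/(-3679 + 9*(-63 + 12640)/(-7 - 316)) + 46970 = -19908/(-3679 + 9*12577/(-323)) + 46970 = -19908/(-3679 + 9*(-1/323)*12577) + 46970 = -19908/(-3679 - 113193/323) + 46970 = -19908/(-1301510/323) + 46970 = -19908*(-323/1301510) + 46970 = 459306/92965 + 46970 = 4367025356/92965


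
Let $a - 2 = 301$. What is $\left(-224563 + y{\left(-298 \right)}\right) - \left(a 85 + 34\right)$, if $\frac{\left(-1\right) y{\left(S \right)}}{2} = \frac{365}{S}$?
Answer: $- \frac{37302083}{149} \approx -2.5035 \cdot 10^{5}$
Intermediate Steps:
$a = 303$ ($a = 2 + 301 = 303$)
$y{\left(S \right)} = - \frac{730}{S}$ ($y{\left(S \right)} = - 2 \frac{365}{S} = - \frac{730}{S}$)
$\left(-224563 + y{\left(-298 \right)}\right) - \left(a 85 + 34\right) = \left(-224563 - \frac{730}{-298}\right) - \left(303 \cdot 85 + 34\right) = \left(-224563 - - \frac{365}{149}\right) - \left(25755 + 34\right) = \left(-224563 + \frac{365}{149}\right) - 25789 = - \frac{33459522}{149} - 25789 = - \frac{37302083}{149}$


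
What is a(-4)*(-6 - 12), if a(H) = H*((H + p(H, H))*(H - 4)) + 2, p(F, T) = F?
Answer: 4572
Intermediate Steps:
a(H) = 2 + 2*H²*(-4 + H) (a(H) = H*((H + H)*(H - 4)) + 2 = H*((2*H)*(-4 + H)) + 2 = H*(2*H*(-4 + H)) + 2 = 2*H²*(-4 + H) + 2 = 2 + 2*H²*(-4 + H))
a(-4)*(-6 - 12) = (2 - 8*(-4)² + 2*(-4)³)*(-6 - 12) = (2 - 8*16 + 2*(-64))*(-18) = (2 - 128 - 128)*(-18) = -254*(-18) = 4572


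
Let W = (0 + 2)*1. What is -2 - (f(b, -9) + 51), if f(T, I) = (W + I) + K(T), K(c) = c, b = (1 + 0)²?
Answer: -47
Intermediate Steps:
b = 1 (b = 1² = 1)
W = 2 (W = 2*1 = 2)
f(T, I) = 2 + I + T (f(T, I) = (2 + I) + T = 2 + I + T)
-2 - (f(b, -9) + 51) = -2 - ((2 - 9 + 1) + 51) = -2 - (-6 + 51) = -2 - 1*45 = -2 - 45 = -47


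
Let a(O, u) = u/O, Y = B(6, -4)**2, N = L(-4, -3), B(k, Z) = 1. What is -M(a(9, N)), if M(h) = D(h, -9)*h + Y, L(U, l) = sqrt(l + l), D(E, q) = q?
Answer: -1 + I*sqrt(6) ≈ -1.0 + 2.4495*I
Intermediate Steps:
L(U, l) = sqrt(2)*sqrt(l) (L(U, l) = sqrt(2*l) = sqrt(2)*sqrt(l))
N = I*sqrt(6) (N = sqrt(2)*sqrt(-3) = sqrt(2)*(I*sqrt(3)) = I*sqrt(6) ≈ 2.4495*I)
Y = 1 (Y = 1**2 = 1)
M(h) = 1 - 9*h (M(h) = -9*h + 1 = 1 - 9*h)
-M(a(9, N)) = -(1 - 9*I*sqrt(6)/9) = -(1 - I*sqrt(6)) = -1 + I*sqrt(6)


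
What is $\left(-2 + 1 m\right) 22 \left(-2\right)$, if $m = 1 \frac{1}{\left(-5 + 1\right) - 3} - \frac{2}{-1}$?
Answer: $\frac{44}{7} \approx 6.2857$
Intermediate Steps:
$m = \frac{13}{7}$ ($m = 1 \frac{1}{-4 - 3} - -2 = 1 \frac{1}{-7} + 2 = 1 \left(- \frac{1}{7}\right) + 2 = - \frac{1}{7} + 2 = \frac{13}{7} \approx 1.8571$)
$\left(-2 + 1 m\right) 22 \left(-2\right) = \left(-2 + 1 \cdot \frac{13}{7}\right) 22 \left(-2\right) = \left(-2 + \frac{13}{7}\right) 22 \left(-2\right) = \left(- \frac{1}{7}\right) 22 \left(-2\right) = \left(- \frac{22}{7}\right) \left(-2\right) = \frac{44}{7}$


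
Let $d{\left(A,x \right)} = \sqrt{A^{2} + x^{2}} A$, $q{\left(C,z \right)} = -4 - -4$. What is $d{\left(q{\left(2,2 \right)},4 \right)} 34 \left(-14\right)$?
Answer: $0$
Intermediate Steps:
$q{\left(C,z \right)} = 0$ ($q{\left(C,z \right)} = -4 + 4 = 0$)
$d{\left(A,x \right)} = A \sqrt{A^{2} + x^{2}}$
$d{\left(q{\left(2,2 \right)},4 \right)} 34 \left(-14\right) = 0 \sqrt{0^{2} + 4^{2}} \cdot 34 \left(-14\right) = 0 \sqrt{0 + 16} \cdot 34 \left(-14\right) = 0 \sqrt{16} \cdot 34 \left(-14\right) = 0 \cdot 4 \cdot 34 \left(-14\right) = 0 \cdot 34 \left(-14\right) = 0 \left(-14\right) = 0$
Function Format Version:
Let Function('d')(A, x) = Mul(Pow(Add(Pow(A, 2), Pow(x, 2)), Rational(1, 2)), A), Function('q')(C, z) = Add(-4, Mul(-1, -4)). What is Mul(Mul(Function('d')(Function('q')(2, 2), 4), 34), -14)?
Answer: 0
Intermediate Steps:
Function('q')(C, z) = 0 (Function('q')(C, z) = Add(-4, 4) = 0)
Function('d')(A, x) = Mul(A, Pow(Add(Pow(A, 2), Pow(x, 2)), Rational(1, 2)))
Mul(Mul(Function('d')(Function('q')(2, 2), 4), 34), -14) = Mul(Mul(Mul(0, Pow(Add(Pow(0, 2), Pow(4, 2)), Rational(1, 2))), 34), -14) = Mul(Mul(Mul(0, Pow(Add(0, 16), Rational(1, 2))), 34), -14) = Mul(Mul(Mul(0, Pow(16, Rational(1, 2))), 34), -14) = Mul(Mul(Mul(0, 4), 34), -14) = Mul(Mul(0, 34), -14) = Mul(0, -14) = 0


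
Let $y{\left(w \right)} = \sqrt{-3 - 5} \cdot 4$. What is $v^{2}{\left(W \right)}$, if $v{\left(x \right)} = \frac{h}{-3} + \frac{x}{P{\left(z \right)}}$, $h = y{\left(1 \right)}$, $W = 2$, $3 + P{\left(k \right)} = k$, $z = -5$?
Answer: $- \frac{2039}{144} + \frac{4 i \sqrt{2}}{3} \approx -14.16 + 1.8856 i$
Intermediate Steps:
$y{\left(w \right)} = 8 i \sqrt{2}$ ($y{\left(w \right)} = \sqrt{-8} \cdot 4 = 2 i \sqrt{2} \cdot 4 = 8 i \sqrt{2}$)
$P{\left(k \right)} = -3 + k$
$h = 8 i \sqrt{2} \approx 11.314 i$
$v{\left(x \right)} = - \frac{x}{8} - \frac{8 i \sqrt{2}}{3}$ ($v{\left(x \right)} = \frac{8 i \sqrt{2}}{-3} + \frac{x}{-3 - 5} = 8 i \sqrt{2} \left(- \frac{1}{3}\right) + \frac{x}{-8} = - \frac{8 i \sqrt{2}}{3} + x \left(- \frac{1}{8}\right) = - \frac{8 i \sqrt{2}}{3} - \frac{x}{8} = - \frac{x}{8} - \frac{8 i \sqrt{2}}{3}$)
$v^{2}{\left(W \right)} = \left(\left(- \frac{1}{8}\right) 2 - \frac{8 i \sqrt{2}}{3}\right)^{2} = \left(- \frac{1}{4} - \frac{8 i \sqrt{2}}{3}\right)^{2}$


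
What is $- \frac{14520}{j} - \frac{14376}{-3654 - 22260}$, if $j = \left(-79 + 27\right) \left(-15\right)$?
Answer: $- \frac{1014050}{56147} \approx -18.061$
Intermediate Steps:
$j = 780$ ($j = \left(-52\right) \left(-15\right) = 780$)
$- \frac{14520}{j} - \frac{14376}{-3654 - 22260} = - \frac{14520}{780} - \frac{14376}{-3654 - 22260} = \left(-14520\right) \frac{1}{780} - \frac{14376}{-25914} = - \frac{242}{13} - - \frac{2396}{4319} = - \frac{242}{13} + \frac{2396}{4319} = - \frac{1014050}{56147}$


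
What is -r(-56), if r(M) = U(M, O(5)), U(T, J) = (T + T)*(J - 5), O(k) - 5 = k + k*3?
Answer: 2240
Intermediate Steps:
O(k) = 5 + 4*k (O(k) = 5 + (k + k*3) = 5 + (k + 3*k) = 5 + 4*k)
U(T, J) = 2*T*(-5 + J) (U(T, J) = (2*T)*(-5 + J) = 2*T*(-5 + J))
r(M) = 40*M (r(M) = 2*M*(-5 + (5 + 4*5)) = 2*M*(-5 + (5 + 20)) = 2*M*(-5 + 25) = 2*M*20 = 40*M)
-r(-56) = -40*(-56) = -1*(-2240) = 2240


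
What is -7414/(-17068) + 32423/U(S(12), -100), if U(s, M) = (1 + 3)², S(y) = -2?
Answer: 138378597/68272 ≈ 2026.9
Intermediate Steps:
U(s, M) = 16 (U(s, M) = 4² = 16)
-7414/(-17068) + 32423/U(S(12), -100) = -7414/(-17068) + 32423/16 = -7414*(-1/17068) + 32423*(1/16) = 3707/8534 + 32423/16 = 138378597/68272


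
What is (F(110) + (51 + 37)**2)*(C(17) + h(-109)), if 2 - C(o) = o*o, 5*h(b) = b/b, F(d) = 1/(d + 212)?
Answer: -1787888973/805 ≈ -2.2210e+6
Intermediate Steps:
F(d) = 1/(212 + d)
h(b) = 1/5 (h(b) = (b/b)/5 = (1/5)*1 = 1/5)
C(o) = 2 - o**2 (C(o) = 2 - o*o = 2 - o**2)
(F(110) + (51 + 37)**2)*(C(17) + h(-109)) = (1/(212 + 110) + (51 + 37)**2)*((2 - 1*17**2) + 1/5) = (1/322 + 88**2)*((2 - 1*289) + 1/5) = (1/322 + 7744)*((2 - 289) + 1/5) = 2493569*(-287 + 1/5)/322 = (2493569/322)*(-1434/5) = -1787888973/805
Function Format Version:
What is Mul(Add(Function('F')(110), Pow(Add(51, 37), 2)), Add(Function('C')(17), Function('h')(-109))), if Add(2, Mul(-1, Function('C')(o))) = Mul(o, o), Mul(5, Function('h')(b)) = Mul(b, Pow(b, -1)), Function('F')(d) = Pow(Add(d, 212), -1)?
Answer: Rational(-1787888973, 805) ≈ -2.2210e+6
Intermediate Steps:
Function('F')(d) = Pow(Add(212, d), -1)
Function('h')(b) = Rational(1, 5) (Function('h')(b) = Mul(Rational(1, 5), Mul(b, Pow(b, -1))) = Mul(Rational(1, 5), 1) = Rational(1, 5))
Function('C')(o) = Add(2, Mul(-1, Pow(o, 2))) (Function('C')(o) = Add(2, Mul(-1, Mul(o, o))) = Add(2, Mul(-1, Pow(o, 2))))
Mul(Add(Function('F')(110), Pow(Add(51, 37), 2)), Add(Function('C')(17), Function('h')(-109))) = Mul(Add(Pow(Add(212, 110), -1), Pow(Add(51, 37), 2)), Add(Add(2, Mul(-1, Pow(17, 2))), Rational(1, 5))) = Mul(Add(Pow(322, -1), Pow(88, 2)), Add(Add(2, Mul(-1, 289)), Rational(1, 5))) = Mul(Add(Rational(1, 322), 7744), Add(Add(2, -289), Rational(1, 5))) = Mul(Rational(2493569, 322), Add(-287, Rational(1, 5))) = Mul(Rational(2493569, 322), Rational(-1434, 5)) = Rational(-1787888973, 805)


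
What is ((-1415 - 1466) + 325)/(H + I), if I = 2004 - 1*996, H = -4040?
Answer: 639/758 ≈ 0.84301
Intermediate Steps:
I = 1008 (I = 2004 - 996 = 1008)
((-1415 - 1466) + 325)/(H + I) = ((-1415 - 1466) + 325)/(-4040 + 1008) = (-2881 + 325)/(-3032) = -2556*(-1/3032) = 639/758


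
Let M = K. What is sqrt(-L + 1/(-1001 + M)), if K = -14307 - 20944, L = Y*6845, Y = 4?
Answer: I*sqrt(999527819327)/6042 ≈ 165.47*I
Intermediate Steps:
L = 27380 (L = 4*6845 = 27380)
K = -35251
M = -35251
sqrt(-L + 1/(-1001 + M)) = sqrt(-1*27380 + 1/(-1001 - 35251)) = sqrt(-27380 + 1/(-36252)) = sqrt(-27380 - 1/36252) = sqrt(-992579761/36252) = I*sqrt(999527819327)/6042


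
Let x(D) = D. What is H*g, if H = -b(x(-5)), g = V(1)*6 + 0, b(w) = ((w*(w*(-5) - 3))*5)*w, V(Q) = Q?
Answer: -16500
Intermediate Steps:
b(w) = 5*w**2*(-3 - 5*w) (b(w) = ((w*(-5*w - 3))*5)*w = ((w*(-3 - 5*w))*5)*w = (5*w*(-3 - 5*w))*w = 5*w**2*(-3 - 5*w))
g = 6 (g = 1*6 + 0 = 6 + 0 = 6)
H = -2750 (H = -(-5)**2*(-15 - 25*(-5)) = -25*(-15 + 125) = -25*110 = -1*2750 = -2750)
H*g = -2750*6 = -16500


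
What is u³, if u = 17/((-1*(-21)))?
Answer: 4913/9261 ≈ 0.53050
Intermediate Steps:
u = 17/21 ≈ 0.80952
u³ = (17/21)³ = 4913/9261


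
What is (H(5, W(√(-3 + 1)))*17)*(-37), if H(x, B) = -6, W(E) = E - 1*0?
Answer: 3774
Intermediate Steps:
W(E) = E (W(E) = E + 0 = E)
(H(5, W(√(-3 + 1)))*17)*(-37) = -6*17*(-37) = -102*(-37) = 3774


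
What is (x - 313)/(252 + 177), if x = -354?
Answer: -667/429 ≈ -1.5548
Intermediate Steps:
(x - 313)/(252 + 177) = (-354 - 313)/(252 + 177) = -667/429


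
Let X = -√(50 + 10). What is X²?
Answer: 60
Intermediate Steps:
X = -2*√15 (X = -√60 = -2*√15 ≈ -7.7460)
X² = (-2*√15)² = 60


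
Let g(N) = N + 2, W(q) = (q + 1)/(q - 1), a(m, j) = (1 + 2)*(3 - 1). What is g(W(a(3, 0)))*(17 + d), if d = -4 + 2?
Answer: 51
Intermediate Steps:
d = -2
a(m, j) = 6 (a(m, j) = 3*2 = 6)
W(q) = (1 + q)/(-1 + q)
g(N) = 2 + N
g(W(a(3, 0)))*(17 + d) = (2 + (1 + 6)/(-1 + 6))*(17 - 2) = (2 + 7/5)*15 = (17/5)*15 = 51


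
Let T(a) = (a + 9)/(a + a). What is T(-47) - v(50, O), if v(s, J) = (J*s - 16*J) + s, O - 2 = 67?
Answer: -112593/47 ≈ -2395.6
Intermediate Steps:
O = 69 (O = 2 + 67 = 69)
v(s, J) = s - 16*J + J*s (v(s, J) = (-16*J + J*s) + s = s - 16*J + J*s)
T(a) = (9 + a)/(2*a) (T(a) = (9 + a)/((2*a)) = (9 + a)*(1/(2*a)) = (9 + a)/(2*a))
T(-47) - v(50, O) = (½)*(9 - 47)/(-47) - (50 - 16*69 + 69*50) = (½)*(-1/47)*(-38) - (50 - 1104 + 3450) = 19/47 - 1*2396 = 19/47 - 2396 = -112593/47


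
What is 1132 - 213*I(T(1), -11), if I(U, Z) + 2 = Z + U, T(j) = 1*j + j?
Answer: 3475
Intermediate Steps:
T(j) = 2*j (T(j) = j + j = 2*j)
I(U, Z) = -2 + U + Z (I(U, Z) = -2 + (Z + U) = -2 + (U + Z) = -2 + U + Z)
1132 - 213*I(T(1), -11) = 1132 - 213*(-2 + 2*1 - 11) = 1132 - 213*(-2 + 2 - 11) = 1132 - 213*(-11) = 1132 + 2343 = 3475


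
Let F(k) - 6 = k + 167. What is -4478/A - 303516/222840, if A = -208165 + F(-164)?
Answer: -215905552/161060705 ≈ -1.3405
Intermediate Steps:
F(k) = 173 + k (F(k) = 6 + (k + 167) = 6 + (167 + k) = 173 + k)
A = -208156 (A = -208165 + (173 - 164) = -208165 + 9 = -208156)
-4478/A - 303516/222840 = -4478/(-208156) - 303516/222840 = -4478*(-1/208156) - 303516*1/222840 = 2239/104078 - 8431/6190 = -215905552/161060705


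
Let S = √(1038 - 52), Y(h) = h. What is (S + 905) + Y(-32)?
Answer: 873 + √986 ≈ 904.40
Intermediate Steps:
S = √986 ≈ 31.401
(S + 905) + Y(-32) = (√986 + 905) - 32 = (905 + √986) - 32 = 873 + √986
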